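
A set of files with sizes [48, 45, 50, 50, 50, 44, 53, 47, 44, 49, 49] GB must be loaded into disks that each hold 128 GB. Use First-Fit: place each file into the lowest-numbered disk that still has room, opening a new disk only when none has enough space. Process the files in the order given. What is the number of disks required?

6

disk 1: place 48 GB, 80 GB left
disk 1: place 45 GB, 35 GB left
disk 2: place 50 GB, 78 GB left
disk 2: place 50 GB, 28 GB left
disk 3: place 50 GB, 78 GB left
disk 3: place 44 GB, 34 GB left
disk 4: place 53 GB, 75 GB left
disk 4: place 47 GB, 28 GB left
disk 5: place 44 GB, 84 GB left
disk 5: place 49 GB, 35 GB left
disk 6: place 49 GB, 79 GB left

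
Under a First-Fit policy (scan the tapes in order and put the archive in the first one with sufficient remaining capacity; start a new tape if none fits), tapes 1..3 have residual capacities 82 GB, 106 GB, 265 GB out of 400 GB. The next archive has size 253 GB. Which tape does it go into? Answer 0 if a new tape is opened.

3

Tapes with room: tape 3 (265 GB).
The first with room is tape 3.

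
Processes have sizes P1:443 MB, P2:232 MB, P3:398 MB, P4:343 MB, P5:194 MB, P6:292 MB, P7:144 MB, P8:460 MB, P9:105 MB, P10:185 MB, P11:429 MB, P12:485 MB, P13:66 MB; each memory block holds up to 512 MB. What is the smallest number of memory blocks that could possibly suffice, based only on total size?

Total size = 443 + 232 + 398 + 343 + 194 + 292 + 144 + 460 + 105 + 185 + 429 + 485 + 66 = 3776 MB.
⌈3776 / 512⌉ = 8.

8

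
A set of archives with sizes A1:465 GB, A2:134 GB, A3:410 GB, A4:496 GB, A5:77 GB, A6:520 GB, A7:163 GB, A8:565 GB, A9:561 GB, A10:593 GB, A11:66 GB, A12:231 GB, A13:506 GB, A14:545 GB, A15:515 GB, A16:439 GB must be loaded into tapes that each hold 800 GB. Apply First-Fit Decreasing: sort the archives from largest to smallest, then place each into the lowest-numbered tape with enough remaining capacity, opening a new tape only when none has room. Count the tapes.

11

Sorted descending: 593, 565, 561, 545, 520, 515, 506, 496, 465, 439, 410, 231, 163, 134, 77, 66.
Put 593 GB in tape 1; 207 GB remain.
Put 565 GB in tape 2; 235 GB remain.
Put 561 GB in tape 3; 239 GB remain.
Put 545 GB in tape 4; 255 GB remain.
Put 520 GB in tape 5; 280 GB remain.
Put 515 GB in tape 6; 285 GB remain.
Put 506 GB in tape 7; 294 GB remain.
Put 496 GB in tape 8; 304 GB remain.
Put 465 GB in tape 9; 335 GB remain.
Put 439 GB in tape 10; 361 GB remain.
Put 410 GB in tape 11; 390 GB remain.
Put 231 GB in tape 2; 4 GB remain.
Put 163 GB in tape 1; 44 GB remain.
Put 134 GB in tape 3; 105 GB remain.
Put 77 GB in tape 3; 28 GB remain.
Put 66 GB in tape 4; 189 GB remain.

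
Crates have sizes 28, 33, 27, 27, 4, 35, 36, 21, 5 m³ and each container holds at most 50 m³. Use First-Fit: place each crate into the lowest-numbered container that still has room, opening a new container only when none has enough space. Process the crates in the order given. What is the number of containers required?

Put 28 m³ in container 1; 22 m³ remain.
Put 33 m³ in container 2; 17 m³ remain.
Put 27 m³ in container 3; 23 m³ remain.
Put 27 m³ in container 4; 23 m³ remain.
Put 4 m³ in container 1; 18 m³ remain.
Put 35 m³ in container 5; 15 m³ remain.
Put 36 m³ in container 6; 14 m³ remain.
Put 21 m³ in container 3; 2 m³ remain.
Put 5 m³ in container 1; 13 m³ remain.
Final containers: [28,4,5] [33] [27,21] [27] [35] [36].

6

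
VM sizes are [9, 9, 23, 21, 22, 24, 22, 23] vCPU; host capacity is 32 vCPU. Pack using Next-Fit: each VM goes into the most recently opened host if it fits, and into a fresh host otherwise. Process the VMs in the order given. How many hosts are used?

7 hosts

9 vCPU → host 1 (remaining 23 vCPU)
9 vCPU → host 1 (remaining 14 vCPU)
23 vCPU → host 2 (remaining 9 vCPU)
21 vCPU → host 3 (remaining 11 vCPU)
22 vCPU → host 4 (remaining 10 vCPU)
24 vCPU → host 5 (remaining 8 vCPU)
22 vCPU → host 6 (remaining 10 vCPU)
23 vCPU → host 7 (remaining 9 vCPU)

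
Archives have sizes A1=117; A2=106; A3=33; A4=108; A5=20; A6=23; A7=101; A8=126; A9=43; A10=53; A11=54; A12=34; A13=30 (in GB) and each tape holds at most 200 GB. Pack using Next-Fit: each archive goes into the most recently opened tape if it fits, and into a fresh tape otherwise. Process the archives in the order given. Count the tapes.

tape 1: place A1 (117 GB), 83 GB left
tape 2: place A2 (106 GB), 94 GB left
tape 2: place A3 (33 GB), 61 GB left
tape 3: place A4 (108 GB), 92 GB left
tape 3: place A5 (20 GB), 72 GB left
tape 3: place A6 (23 GB), 49 GB left
tape 4: place A7 (101 GB), 99 GB left
tape 5: place A8 (126 GB), 74 GB left
tape 5: place A9 (43 GB), 31 GB left
tape 6: place A10 (53 GB), 147 GB left
tape 6: place A11 (54 GB), 93 GB left
tape 6: place A12 (34 GB), 59 GB left
tape 6: place A13 (30 GB), 29 GB left
Final tapes: [117] [106,33] [108,20,23] [101] [126,43] [53,54,34,30].

6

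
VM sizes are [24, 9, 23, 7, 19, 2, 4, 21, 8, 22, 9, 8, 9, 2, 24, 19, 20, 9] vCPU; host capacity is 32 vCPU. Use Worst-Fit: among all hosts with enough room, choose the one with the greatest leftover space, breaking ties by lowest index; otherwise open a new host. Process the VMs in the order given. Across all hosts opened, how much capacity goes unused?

24 vCPU → host 1 (remaining 8 vCPU)
9 vCPU → host 2 (remaining 23 vCPU)
23 vCPU → host 2 (remaining 0 vCPU)
7 vCPU → host 1 (remaining 1 vCPU)
19 vCPU → host 3 (remaining 13 vCPU)
2 vCPU → host 3 (remaining 11 vCPU)
4 vCPU → host 3 (remaining 7 vCPU)
21 vCPU → host 4 (remaining 11 vCPU)
8 vCPU → host 4 (remaining 3 vCPU)
22 vCPU → host 5 (remaining 10 vCPU)
9 vCPU → host 5 (remaining 1 vCPU)
8 vCPU → host 6 (remaining 24 vCPU)
9 vCPU → host 6 (remaining 15 vCPU)
2 vCPU → host 6 (remaining 13 vCPU)
24 vCPU → host 7 (remaining 8 vCPU)
19 vCPU → host 8 (remaining 13 vCPU)
20 vCPU → host 9 (remaining 12 vCPU)
9 vCPU → host 6 (remaining 4 vCPU)
9 hosts × 32 vCPU = 288 vCPU; used 239 vCPU; unused 49 vCPU.

49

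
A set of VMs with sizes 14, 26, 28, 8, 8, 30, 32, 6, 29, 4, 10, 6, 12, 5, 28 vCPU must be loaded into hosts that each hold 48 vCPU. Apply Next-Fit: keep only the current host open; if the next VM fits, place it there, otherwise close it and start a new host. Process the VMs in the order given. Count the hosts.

7 hosts

host 1: place 14 vCPU, 34 vCPU left
host 1: place 26 vCPU, 8 vCPU left
host 2: place 28 vCPU, 20 vCPU left
host 2: place 8 vCPU, 12 vCPU left
host 2: place 8 vCPU, 4 vCPU left
host 3: place 30 vCPU, 18 vCPU left
host 4: place 32 vCPU, 16 vCPU left
host 4: place 6 vCPU, 10 vCPU left
host 5: place 29 vCPU, 19 vCPU left
host 5: place 4 vCPU, 15 vCPU left
host 5: place 10 vCPU, 5 vCPU left
host 6: place 6 vCPU, 42 vCPU left
host 6: place 12 vCPU, 30 vCPU left
host 6: place 5 vCPU, 25 vCPU left
host 7: place 28 vCPU, 20 vCPU left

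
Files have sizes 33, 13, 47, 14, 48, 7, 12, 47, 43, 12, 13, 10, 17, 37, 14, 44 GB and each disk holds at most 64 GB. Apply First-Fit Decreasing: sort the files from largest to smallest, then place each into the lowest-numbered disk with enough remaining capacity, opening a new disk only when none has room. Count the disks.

Sorted descending: 48, 47, 47, 44, 43, 37, 33, 17, 14, 14, 13, 13, 12, 12, 10, 7.
48 GB → disk 1 (remaining 16 GB)
47 GB → disk 2 (remaining 17 GB)
47 GB → disk 3 (remaining 17 GB)
44 GB → disk 4 (remaining 20 GB)
43 GB → disk 5 (remaining 21 GB)
37 GB → disk 6 (remaining 27 GB)
33 GB → disk 7 (remaining 31 GB)
17 GB → disk 2 (remaining 0 GB)
14 GB → disk 1 (remaining 2 GB)
14 GB → disk 3 (remaining 3 GB)
13 GB → disk 4 (remaining 7 GB)
13 GB → disk 5 (remaining 8 GB)
12 GB → disk 6 (remaining 15 GB)
12 GB → disk 6 (remaining 3 GB)
10 GB → disk 7 (remaining 21 GB)
7 GB → disk 4 (remaining 0 GB)

7 disks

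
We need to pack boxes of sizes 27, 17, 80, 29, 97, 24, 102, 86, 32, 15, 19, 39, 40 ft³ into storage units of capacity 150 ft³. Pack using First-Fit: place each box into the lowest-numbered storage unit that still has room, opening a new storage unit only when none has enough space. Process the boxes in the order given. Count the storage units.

Put 27 ft³ in storage unit 1; 123 ft³ remain.
Put 17 ft³ in storage unit 1; 106 ft³ remain.
Put 80 ft³ in storage unit 1; 26 ft³ remain.
Put 29 ft³ in storage unit 2; 121 ft³ remain.
Put 97 ft³ in storage unit 2; 24 ft³ remain.
Put 24 ft³ in storage unit 1; 2 ft³ remain.
Put 102 ft³ in storage unit 3; 48 ft³ remain.
Put 86 ft³ in storage unit 4; 64 ft³ remain.
Put 32 ft³ in storage unit 3; 16 ft³ remain.
Put 15 ft³ in storage unit 2; 9 ft³ remain.
Put 19 ft³ in storage unit 4; 45 ft³ remain.
Put 39 ft³ in storage unit 4; 6 ft³ remain.
Put 40 ft³ in storage unit 5; 110 ft³ remain.

5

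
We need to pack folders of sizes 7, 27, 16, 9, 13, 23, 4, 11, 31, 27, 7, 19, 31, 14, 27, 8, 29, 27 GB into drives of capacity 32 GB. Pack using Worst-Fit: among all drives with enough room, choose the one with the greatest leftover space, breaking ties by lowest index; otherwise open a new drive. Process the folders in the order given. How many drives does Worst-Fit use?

7 GB → drive 1 (remaining 25 GB)
27 GB → drive 2 (remaining 5 GB)
16 GB → drive 1 (remaining 9 GB)
9 GB → drive 1 (remaining 0 GB)
13 GB → drive 3 (remaining 19 GB)
23 GB → drive 4 (remaining 9 GB)
4 GB → drive 3 (remaining 15 GB)
11 GB → drive 3 (remaining 4 GB)
31 GB → drive 5 (remaining 1 GB)
27 GB → drive 6 (remaining 5 GB)
7 GB → drive 4 (remaining 2 GB)
19 GB → drive 7 (remaining 13 GB)
31 GB → drive 8 (remaining 1 GB)
14 GB → drive 9 (remaining 18 GB)
27 GB → drive 10 (remaining 5 GB)
8 GB → drive 9 (remaining 10 GB)
29 GB → drive 11 (remaining 3 GB)
27 GB → drive 12 (remaining 5 GB)
Final drives: [7,16,9] [27] [13,4,11] [23,7] [31] [27] [19] [31] [14,8] [27] [29] [27].

12 drives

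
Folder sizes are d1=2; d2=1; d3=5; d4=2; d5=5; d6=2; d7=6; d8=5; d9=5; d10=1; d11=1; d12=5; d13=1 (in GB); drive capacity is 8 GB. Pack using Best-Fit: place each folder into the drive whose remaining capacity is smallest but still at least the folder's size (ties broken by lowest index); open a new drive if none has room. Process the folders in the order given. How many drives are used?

drive 1: place d1 (2 GB), 6 GB left
drive 1: place d2 (1 GB), 5 GB left
drive 1: place d3 (5 GB), 0 GB left
drive 2: place d4 (2 GB), 6 GB left
drive 2: place d5 (5 GB), 1 GB left
drive 3: place d6 (2 GB), 6 GB left
drive 3: place d7 (6 GB), 0 GB left
drive 4: place d8 (5 GB), 3 GB left
drive 5: place d9 (5 GB), 3 GB left
drive 2: place d10 (1 GB), 0 GB left
drive 4: place d11 (1 GB), 2 GB left
drive 6: place d12 (5 GB), 3 GB left
drive 4: place d13 (1 GB), 1 GB left
Final drives: [2,1,5] [2,5,1] [2,6] [5,1,1] [5] [5].

6 drives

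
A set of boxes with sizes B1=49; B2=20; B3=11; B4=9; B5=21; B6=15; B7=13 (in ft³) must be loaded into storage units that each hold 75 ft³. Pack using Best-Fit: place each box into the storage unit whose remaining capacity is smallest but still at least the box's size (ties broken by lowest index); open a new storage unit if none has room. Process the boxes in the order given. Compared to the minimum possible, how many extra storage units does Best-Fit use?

Best-Fit: [49,20] [11,9,21,15,13] → 2 storage units.
Total size 138 ft³; any packing needs at least ⌈138/75⌉ = 2 storage units.
So 2 is already optimal.

0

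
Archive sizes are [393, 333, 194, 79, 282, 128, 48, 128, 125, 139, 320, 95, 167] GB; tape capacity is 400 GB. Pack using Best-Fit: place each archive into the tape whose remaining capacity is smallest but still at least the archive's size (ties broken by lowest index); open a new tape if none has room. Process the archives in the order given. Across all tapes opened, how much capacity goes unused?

369

393 GB → tape 1 (remaining 7 GB)
333 GB → tape 2 (remaining 67 GB)
194 GB → tape 3 (remaining 206 GB)
79 GB → tape 3 (remaining 127 GB)
282 GB → tape 4 (remaining 118 GB)
128 GB → tape 5 (remaining 272 GB)
48 GB → tape 2 (remaining 19 GB)
128 GB → tape 5 (remaining 144 GB)
125 GB → tape 3 (remaining 2 GB)
139 GB → tape 5 (remaining 5 GB)
320 GB → tape 6 (remaining 80 GB)
95 GB → tape 4 (remaining 23 GB)
167 GB → tape 7 (remaining 233 GB)
7 tapes × 400 GB = 2800 GB; used 2431 GB; unused 369 GB.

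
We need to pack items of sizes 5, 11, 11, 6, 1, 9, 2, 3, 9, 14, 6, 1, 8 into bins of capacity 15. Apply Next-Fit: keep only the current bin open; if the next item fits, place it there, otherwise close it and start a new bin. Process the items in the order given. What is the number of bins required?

8

Put 5 in bin 1; 10 remain.
Put 11 in bin 2; 4 remain.
Put 11 in bin 3; 4 remain.
Put 6 in bin 4; 9 remain.
Put 1 in bin 4; 8 remain.
Put 9 in bin 5; 6 remain.
Put 2 in bin 5; 4 remain.
Put 3 in bin 5; 1 remain.
Put 9 in bin 6; 6 remain.
Put 14 in bin 7; 1 remain.
Put 6 in bin 8; 9 remain.
Put 1 in bin 8; 8 remain.
Put 8 in bin 8; 0 remain.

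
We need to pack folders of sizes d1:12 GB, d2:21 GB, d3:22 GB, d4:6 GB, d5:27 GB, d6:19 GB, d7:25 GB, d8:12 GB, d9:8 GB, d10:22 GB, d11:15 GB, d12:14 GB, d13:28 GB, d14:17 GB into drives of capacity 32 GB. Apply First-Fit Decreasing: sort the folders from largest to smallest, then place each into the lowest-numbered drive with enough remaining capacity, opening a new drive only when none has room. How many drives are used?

Sorted descending: 28, 27, 25, 22, 22, 21, 19, 17, 15, 14, 12, 12, 8, 6.
drive 1: place 28 GB, 4 GB left
drive 2: place 27 GB, 5 GB left
drive 3: place 25 GB, 7 GB left
drive 4: place 22 GB, 10 GB left
drive 5: place 22 GB, 10 GB left
drive 6: place 21 GB, 11 GB left
drive 7: place 19 GB, 13 GB left
drive 8: place 17 GB, 15 GB left
drive 8: place 15 GB, 0 GB left
drive 9: place 14 GB, 18 GB left
drive 7: place 12 GB, 1 GB left
drive 9: place 12 GB, 6 GB left
drive 4: place 8 GB, 2 GB left
drive 3: place 6 GB, 1 GB left

9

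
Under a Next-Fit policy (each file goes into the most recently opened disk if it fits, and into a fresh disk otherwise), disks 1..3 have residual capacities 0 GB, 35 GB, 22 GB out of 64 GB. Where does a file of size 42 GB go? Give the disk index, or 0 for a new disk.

Next-Fit only looks at disk 3, which has 22 GB free.
42 GB does not fit, so a new disk is opened.

0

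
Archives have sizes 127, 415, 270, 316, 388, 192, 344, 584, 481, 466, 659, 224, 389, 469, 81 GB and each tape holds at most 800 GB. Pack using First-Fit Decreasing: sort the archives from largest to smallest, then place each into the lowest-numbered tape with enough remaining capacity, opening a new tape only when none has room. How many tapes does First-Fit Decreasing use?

7

Sorted descending: 659, 584, 481, 469, 466, 415, 389, 388, 344, 316, 270, 224, 192, 127, 81.
tape 1: place 659 GB, 141 GB left
tape 2: place 584 GB, 216 GB left
tape 3: place 481 GB, 319 GB left
tape 4: place 469 GB, 331 GB left
tape 5: place 466 GB, 334 GB left
tape 6: place 415 GB, 385 GB left
tape 7: place 389 GB, 411 GB left
tape 7: place 388 GB, 23 GB left
tape 6: place 344 GB, 41 GB left
tape 3: place 316 GB, 3 GB left
tape 4: place 270 GB, 61 GB left
tape 5: place 224 GB, 110 GB left
tape 2: place 192 GB, 24 GB left
tape 1: place 127 GB, 14 GB left
tape 5: place 81 GB, 29 GB left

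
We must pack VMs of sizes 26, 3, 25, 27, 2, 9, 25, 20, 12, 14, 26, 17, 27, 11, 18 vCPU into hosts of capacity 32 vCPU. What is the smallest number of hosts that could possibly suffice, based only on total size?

Total size = 26 + 3 + 25 + 27 + 2 + 9 + 25 + 20 + 12 + 14 + 26 + 17 + 27 + 11 + 18 = 262 vCPU.
⌈262 / 32⌉ = 9.

9 hosts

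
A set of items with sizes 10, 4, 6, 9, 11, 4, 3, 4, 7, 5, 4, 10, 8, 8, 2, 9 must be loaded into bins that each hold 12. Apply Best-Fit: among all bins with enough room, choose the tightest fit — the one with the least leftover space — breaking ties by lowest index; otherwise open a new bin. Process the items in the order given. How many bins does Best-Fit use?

10 → bin 1 (remaining 2)
4 → bin 2 (remaining 8)
6 → bin 2 (remaining 2)
9 → bin 3 (remaining 3)
11 → bin 4 (remaining 1)
4 → bin 5 (remaining 8)
3 → bin 3 (remaining 0)
4 → bin 5 (remaining 4)
7 → bin 6 (remaining 5)
5 → bin 6 (remaining 0)
4 → bin 5 (remaining 0)
10 → bin 7 (remaining 2)
8 → bin 8 (remaining 4)
8 → bin 9 (remaining 4)
2 → bin 1 (remaining 0)
9 → bin 10 (remaining 3)
Final bins: [10,2] [4,6] [9,3] [11] [4,4,4] [7,5] [10] [8] [8] [9].

10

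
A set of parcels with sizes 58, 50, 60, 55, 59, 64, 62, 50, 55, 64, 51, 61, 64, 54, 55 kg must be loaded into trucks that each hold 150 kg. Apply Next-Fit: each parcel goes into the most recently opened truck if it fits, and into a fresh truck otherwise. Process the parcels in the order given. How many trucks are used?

truck 1: place 58 kg, 92 kg left
truck 1: place 50 kg, 42 kg left
truck 2: place 60 kg, 90 kg left
truck 2: place 55 kg, 35 kg left
truck 3: place 59 kg, 91 kg left
truck 3: place 64 kg, 27 kg left
truck 4: place 62 kg, 88 kg left
truck 4: place 50 kg, 38 kg left
truck 5: place 55 kg, 95 kg left
truck 5: place 64 kg, 31 kg left
truck 6: place 51 kg, 99 kg left
truck 6: place 61 kg, 38 kg left
truck 7: place 64 kg, 86 kg left
truck 7: place 54 kg, 32 kg left
truck 8: place 55 kg, 95 kg left
Final trucks: [58,50] [60,55] [59,64] [62,50] [55,64] [51,61] [64,54] [55].

8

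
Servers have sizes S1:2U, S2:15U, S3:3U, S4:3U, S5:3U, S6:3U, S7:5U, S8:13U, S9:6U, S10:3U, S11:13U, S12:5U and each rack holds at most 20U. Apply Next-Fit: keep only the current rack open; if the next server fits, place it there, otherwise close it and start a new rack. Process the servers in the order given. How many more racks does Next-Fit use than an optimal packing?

1

Next-Fit: [2,15,3] [3,3,3,5] [13,6] [3,13] [5] → 5 racks.
Total size 74U; any packing needs at least ⌈74/20⌉ = 4 racks.
An optimal packing achieves that bound: [15,5] [13,6] [13,5,2] [3,3,3,3,3] → 4 racks.
Excess: 5 − 4 = 1.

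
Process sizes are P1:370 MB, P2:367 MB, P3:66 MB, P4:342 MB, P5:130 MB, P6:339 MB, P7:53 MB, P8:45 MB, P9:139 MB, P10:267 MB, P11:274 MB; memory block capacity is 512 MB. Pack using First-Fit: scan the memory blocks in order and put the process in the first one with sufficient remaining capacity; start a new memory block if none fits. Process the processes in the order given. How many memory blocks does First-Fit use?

6

P1 (370 MB) → memory block 1 (remaining 142 MB)
P2 (367 MB) → memory block 2 (remaining 145 MB)
P3 (66 MB) → memory block 1 (remaining 76 MB)
P4 (342 MB) → memory block 3 (remaining 170 MB)
P5 (130 MB) → memory block 2 (remaining 15 MB)
P6 (339 MB) → memory block 4 (remaining 173 MB)
P7 (53 MB) → memory block 1 (remaining 23 MB)
P8 (45 MB) → memory block 3 (remaining 125 MB)
P9 (139 MB) → memory block 4 (remaining 34 MB)
P10 (267 MB) → memory block 5 (remaining 245 MB)
P11 (274 MB) → memory block 6 (remaining 238 MB)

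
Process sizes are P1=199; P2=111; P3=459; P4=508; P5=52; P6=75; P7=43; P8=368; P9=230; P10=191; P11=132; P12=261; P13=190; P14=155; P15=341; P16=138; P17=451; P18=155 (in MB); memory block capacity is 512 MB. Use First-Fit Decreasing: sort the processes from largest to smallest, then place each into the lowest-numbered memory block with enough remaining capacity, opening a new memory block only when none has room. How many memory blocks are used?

9

Sorted descending: 508, 459, 451, 368, 341, 261, 230, 199, 191, 190, 155, 155, 138, 132, 111, 75, 52, 43.
memory block 1: place 508 MB, 4 MB left
memory block 2: place 459 MB, 53 MB left
memory block 3: place 451 MB, 61 MB left
memory block 4: place 368 MB, 144 MB left
memory block 5: place 341 MB, 171 MB left
memory block 6: place 261 MB, 251 MB left
memory block 6: place 230 MB, 21 MB left
memory block 7: place 199 MB, 313 MB left
memory block 7: place 191 MB, 122 MB left
memory block 8: place 190 MB, 322 MB left
memory block 5: place 155 MB, 16 MB left
memory block 8: place 155 MB, 167 MB left
memory block 4: place 138 MB, 6 MB left
memory block 8: place 132 MB, 35 MB left
memory block 7: place 111 MB, 11 MB left
memory block 9: place 75 MB, 437 MB left
memory block 2: place 52 MB, 1 MB left
memory block 3: place 43 MB, 18 MB left
Final memory blocks: [508] [459,52] [451,43] [368,138] [341,155] [261,230] [199,191,111] [190,155,132] [75].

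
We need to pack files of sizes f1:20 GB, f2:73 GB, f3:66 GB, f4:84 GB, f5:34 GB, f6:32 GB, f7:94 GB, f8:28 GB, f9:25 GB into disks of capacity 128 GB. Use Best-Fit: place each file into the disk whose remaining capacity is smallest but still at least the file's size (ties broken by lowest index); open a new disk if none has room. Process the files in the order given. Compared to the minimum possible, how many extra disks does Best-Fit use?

0

Best-Fit: [20,73,34] [66,25] [84,32] [94,28] → 4 disks.
Total size 456 GB; any packing needs at least ⌈456/128⌉ = 4 disks.
So 4 is already optimal.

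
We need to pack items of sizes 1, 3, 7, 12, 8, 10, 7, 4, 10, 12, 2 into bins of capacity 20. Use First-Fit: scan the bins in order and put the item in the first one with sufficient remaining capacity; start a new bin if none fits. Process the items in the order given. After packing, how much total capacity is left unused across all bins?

Put 1 in bin 1; 19 remain.
Put 3 in bin 1; 16 remain.
Put 7 in bin 1; 9 remain.
Put 12 in bin 2; 8 remain.
Put 8 in bin 1; 1 remain.
Put 10 in bin 3; 10 remain.
Put 7 in bin 2; 1 remain.
Put 4 in bin 3; 6 remain.
Put 10 in bin 4; 10 remain.
Put 12 in bin 5; 8 remain.
Put 2 in bin 3; 4 remain.
5 bins × 20 = 100; used 76; unused 24.

24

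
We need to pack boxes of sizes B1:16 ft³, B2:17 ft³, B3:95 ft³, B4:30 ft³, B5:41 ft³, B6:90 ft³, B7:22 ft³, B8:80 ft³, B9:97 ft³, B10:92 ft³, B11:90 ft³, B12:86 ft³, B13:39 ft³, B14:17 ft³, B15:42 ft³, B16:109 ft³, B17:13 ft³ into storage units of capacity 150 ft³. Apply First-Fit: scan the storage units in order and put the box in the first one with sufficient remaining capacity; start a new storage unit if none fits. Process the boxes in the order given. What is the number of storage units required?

9

Put B1 (16 ft³) in storage unit 1; 134 ft³ remain.
Put B2 (17 ft³) in storage unit 1; 117 ft³ remain.
Put B3 (95 ft³) in storage unit 1; 22 ft³ remain.
Put B4 (30 ft³) in storage unit 2; 120 ft³ remain.
Put B5 (41 ft³) in storage unit 2; 79 ft³ remain.
Put B6 (90 ft³) in storage unit 3; 60 ft³ remain.
Put B7 (22 ft³) in storage unit 1; 0 ft³ remain.
Put B8 (80 ft³) in storage unit 4; 70 ft³ remain.
Put B9 (97 ft³) in storage unit 5; 53 ft³ remain.
Put B10 (92 ft³) in storage unit 6; 58 ft³ remain.
Put B11 (90 ft³) in storage unit 7; 60 ft³ remain.
Put B12 (86 ft³) in storage unit 8; 64 ft³ remain.
Put B13 (39 ft³) in storage unit 2; 40 ft³ remain.
Put B14 (17 ft³) in storage unit 2; 23 ft³ remain.
Put B15 (42 ft³) in storage unit 3; 18 ft³ remain.
Put B16 (109 ft³) in storage unit 9; 41 ft³ remain.
Put B17 (13 ft³) in storage unit 2; 10 ft³ remain.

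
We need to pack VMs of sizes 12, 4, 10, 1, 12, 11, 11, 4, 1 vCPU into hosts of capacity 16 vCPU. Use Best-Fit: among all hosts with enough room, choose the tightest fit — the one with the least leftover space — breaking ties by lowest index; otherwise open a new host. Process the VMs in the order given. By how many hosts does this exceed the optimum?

0

Best-Fit: [12,4] [10,1,1] [12,4] [11] [11] → 5 hosts.
Total size 66 vCPU; any packing needs at least ⌈66/16⌉ = 5 hosts.
So 5 is already optimal.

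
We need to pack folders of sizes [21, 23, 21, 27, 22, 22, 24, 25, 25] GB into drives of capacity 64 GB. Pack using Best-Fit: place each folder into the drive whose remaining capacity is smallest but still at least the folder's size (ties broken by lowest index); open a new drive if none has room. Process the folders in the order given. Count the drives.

21 GB → drive 1 (remaining 43 GB)
23 GB → drive 1 (remaining 20 GB)
21 GB → drive 2 (remaining 43 GB)
27 GB → drive 2 (remaining 16 GB)
22 GB → drive 3 (remaining 42 GB)
22 GB → drive 3 (remaining 20 GB)
24 GB → drive 4 (remaining 40 GB)
25 GB → drive 4 (remaining 15 GB)
25 GB → drive 5 (remaining 39 GB)
Final drives: [21,23] [21,27] [22,22] [24,25] [25].

5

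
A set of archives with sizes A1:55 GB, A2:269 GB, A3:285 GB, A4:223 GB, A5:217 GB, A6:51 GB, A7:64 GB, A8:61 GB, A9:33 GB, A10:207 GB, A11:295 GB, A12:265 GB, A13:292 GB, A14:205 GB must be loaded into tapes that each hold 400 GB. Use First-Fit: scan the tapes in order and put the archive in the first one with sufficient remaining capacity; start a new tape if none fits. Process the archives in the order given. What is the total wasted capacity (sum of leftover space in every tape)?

1078

A1 (55 GB) → tape 1 (remaining 345 GB)
A2 (269 GB) → tape 1 (remaining 76 GB)
A3 (285 GB) → tape 2 (remaining 115 GB)
A4 (223 GB) → tape 3 (remaining 177 GB)
A5 (217 GB) → tape 4 (remaining 183 GB)
A6 (51 GB) → tape 1 (remaining 25 GB)
A7 (64 GB) → tape 2 (remaining 51 GB)
A8 (61 GB) → tape 3 (remaining 116 GB)
A9 (33 GB) → tape 2 (remaining 18 GB)
A10 (207 GB) → tape 5 (remaining 193 GB)
A11 (295 GB) → tape 6 (remaining 105 GB)
A12 (265 GB) → tape 7 (remaining 135 GB)
A13 (292 GB) → tape 8 (remaining 108 GB)
A14 (205 GB) → tape 9 (remaining 195 GB)
9 tapes × 400 GB = 3600 GB; used 2522 GB; unused 1078 GB.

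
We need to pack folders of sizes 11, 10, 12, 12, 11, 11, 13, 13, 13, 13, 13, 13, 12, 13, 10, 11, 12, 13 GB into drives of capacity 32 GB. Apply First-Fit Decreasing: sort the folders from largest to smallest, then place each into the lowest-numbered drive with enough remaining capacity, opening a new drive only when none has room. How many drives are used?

8 drives

Sorted descending: 13, 13, 13, 13, 13, 13, 13, 13, 12, 12, 12, 12, 11, 11, 11, 11, 10, 10.
13 GB → drive 1 (remaining 19 GB)
13 GB → drive 1 (remaining 6 GB)
13 GB → drive 2 (remaining 19 GB)
13 GB → drive 2 (remaining 6 GB)
13 GB → drive 3 (remaining 19 GB)
13 GB → drive 3 (remaining 6 GB)
13 GB → drive 4 (remaining 19 GB)
13 GB → drive 4 (remaining 6 GB)
12 GB → drive 5 (remaining 20 GB)
12 GB → drive 5 (remaining 8 GB)
12 GB → drive 6 (remaining 20 GB)
12 GB → drive 6 (remaining 8 GB)
11 GB → drive 7 (remaining 21 GB)
11 GB → drive 7 (remaining 10 GB)
11 GB → drive 8 (remaining 21 GB)
11 GB → drive 8 (remaining 10 GB)
10 GB → drive 7 (remaining 0 GB)
10 GB → drive 8 (remaining 0 GB)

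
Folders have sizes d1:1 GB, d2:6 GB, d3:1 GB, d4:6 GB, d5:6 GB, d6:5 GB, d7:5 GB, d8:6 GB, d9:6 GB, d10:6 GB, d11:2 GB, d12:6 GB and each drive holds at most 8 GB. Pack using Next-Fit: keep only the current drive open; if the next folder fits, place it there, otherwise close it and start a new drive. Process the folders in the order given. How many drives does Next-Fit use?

9

d1 (1 GB) → drive 1 (remaining 7 GB)
d2 (6 GB) → drive 1 (remaining 1 GB)
d3 (1 GB) → drive 1 (remaining 0 GB)
d4 (6 GB) → drive 2 (remaining 2 GB)
d5 (6 GB) → drive 3 (remaining 2 GB)
d6 (5 GB) → drive 4 (remaining 3 GB)
d7 (5 GB) → drive 5 (remaining 3 GB)
d8 (6 GB) → drive 6 (remaining 2 GB)
d9 (6 GB) → drive 7 (remaining 2 GB)
d10 (6 GB) → drive 8 (remaining 2 GB)
d11 (2 GB) → drive 8 (remaining 0 GB)
d12 (6 GB) → drive 9 (remaining 2 GB)
Final drives: [1,6,1] [6] [6] [5] [5] [6] [6] [6,2] [6].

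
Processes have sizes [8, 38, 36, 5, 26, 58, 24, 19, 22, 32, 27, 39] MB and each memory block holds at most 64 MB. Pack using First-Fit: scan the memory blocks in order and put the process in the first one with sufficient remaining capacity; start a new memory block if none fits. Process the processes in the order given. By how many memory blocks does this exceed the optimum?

1

First-Fit: [8,38,5] [36,26] [58] [24,19] [22,32] [27] [39] → 7 memory blocks.
Total size 334 MB; any packing needs at least ⌈334/64⌉ = 6 memory blocks.
An optimal packing achieves that bound: [58,5] [39,24] [38,26] [36,27] [32,22,8] [19] → 6 memory blocks.
Excess: 7 − 6 = 1.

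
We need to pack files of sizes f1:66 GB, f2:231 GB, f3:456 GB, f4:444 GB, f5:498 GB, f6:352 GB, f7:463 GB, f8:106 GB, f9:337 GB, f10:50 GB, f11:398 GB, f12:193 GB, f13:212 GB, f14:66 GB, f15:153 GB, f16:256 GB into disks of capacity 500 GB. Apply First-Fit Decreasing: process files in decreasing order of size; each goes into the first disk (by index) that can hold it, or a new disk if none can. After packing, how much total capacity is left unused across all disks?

219

Sorted descending: 498, 463, 456, 444, 398, 352, 337, 256, 231, 212, 193, 153, 106, 66, 66, 50.
Put 498 GB in disk 1; 2 GB remain.
Put 463 GB in disk 2; 37 GB remain.
Put 456 GB in disk 3; 44 GB remain.
Put 444 GB in disk 4; 56 GB remain.
Put 398 GB in disk 5; 102 GB remain.
Put 352 GB in disk 6; 148 GB remain.
Put 337 GB in disk 7; 163 GB remain.
Put 256 GB in disk 8; 244 GB remain.
Put 231 GB in disk 8; 13 GB remain.
Put 212 GB in disk 9; 288 GB remain.
Put 193 GB in disk 9; 95 GB remain.
Put 153 GB in disk 7; 10 GB remain.
Put 106 GB in disk 6; 42 GB remain.
Put 66 GB in disk 5; 36 GB remain.
Put 66 GB in disk 9; 29 GB remain.
Put 50 GB in disk 4; 6 GB remain.
9 disks × 500 GB = 4500 GB; used 4281 GB; unused 219 GB.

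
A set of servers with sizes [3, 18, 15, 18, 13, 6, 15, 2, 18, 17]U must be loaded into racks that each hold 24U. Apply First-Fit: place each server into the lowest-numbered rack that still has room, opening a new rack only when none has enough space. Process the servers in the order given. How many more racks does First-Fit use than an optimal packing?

First-Fit: [3,18,2] [15,6] [18] [13] [15] [18] [17] → 7 racks.
7 servers exceed 12U (half the capacity), and no two of those can share a rack, so at least 7 racks are needed.
So 7 is already optimal.

0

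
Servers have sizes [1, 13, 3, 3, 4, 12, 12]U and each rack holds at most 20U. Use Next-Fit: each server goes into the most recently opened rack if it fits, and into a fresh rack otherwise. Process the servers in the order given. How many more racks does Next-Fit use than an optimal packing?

0

Next-Fit: [1,13,3,3] [4,12] [12] → 3 racks.
Total size 48U; any packing needs at least ⌈48/20⌉ = 3 racks.
So 3 is already optimal.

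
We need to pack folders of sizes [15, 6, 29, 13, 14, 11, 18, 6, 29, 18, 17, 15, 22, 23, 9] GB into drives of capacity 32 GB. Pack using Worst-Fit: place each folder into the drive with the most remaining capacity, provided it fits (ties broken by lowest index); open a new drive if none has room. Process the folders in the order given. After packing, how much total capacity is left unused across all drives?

Put 15 GB in drive 1; 17 GB remain.
Put 6 GB in drive 1; 11 GB remain.
Put 29 GB in drive 2; 3 GB remain.
Put 13 GB in drive 3; 19 GB remain.
Put 14 GB in drive 3; 5 GB remain.
Put 11 GB in drive 1; 0 GB remain.
Put 18 GB in drive 4; 14 GB remain.
Put 6 GB in drive 4; 8 GB remain.
Put 29 GB in drive 5; 3 GB remain.
Put 18 GB in drive 6; 14 GB remain.
Put 17 GB in drive 7; 15 GB remain.
Put 15 GB in drive 7; 0 GB remain.
Put 22 GB in drive 8; 10 GB remain.
Put 23 GB in drive 9; 9 GB remain.
Put 9 GB in drive 6; 5 GB remain.
9 drives × 32 GB = 288 GB; used 245 GB; unused 43 GB.

43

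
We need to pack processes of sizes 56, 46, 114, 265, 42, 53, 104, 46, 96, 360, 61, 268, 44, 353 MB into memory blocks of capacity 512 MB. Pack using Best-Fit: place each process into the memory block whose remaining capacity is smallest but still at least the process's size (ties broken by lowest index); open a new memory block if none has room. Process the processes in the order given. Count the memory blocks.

5

memory block 1: place 56 MB, 456 MB left
memory block 1: place 46 MB, 410 MB left
memory block 1: place 114 MB, 296 MB left
memory block 1: place 265 MB, 31 MB left
memory block 2: place 42 MB, 470 MB left
memory block 2: place 53 MB, 417 MB left
memory block 2: place 104 MB, 313 MB left
memory block 2: place 46 MB, 267 MB left
memory block 2: place 96 MB, 171 MB left
memory block 3: place 360 MB, 152 MB left
memory block 3: place 61 MB, 91 MB left
memory block 4: place 268 MB, 244 MB left
memory block 3: place 44 MB, 47 MB left
memory block 5: place 353 MB, 159 MB left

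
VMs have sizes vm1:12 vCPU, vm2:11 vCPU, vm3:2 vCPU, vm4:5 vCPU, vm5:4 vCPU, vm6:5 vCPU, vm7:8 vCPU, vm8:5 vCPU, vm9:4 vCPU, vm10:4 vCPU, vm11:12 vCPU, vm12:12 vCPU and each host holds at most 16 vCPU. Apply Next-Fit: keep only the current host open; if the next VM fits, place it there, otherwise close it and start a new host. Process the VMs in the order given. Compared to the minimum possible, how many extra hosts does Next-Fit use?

1

Next-Fit: [12] [11,2] [5,4,5] [8,5] [4,4] [12] [12] → 7 hosts.
Total size 84 vCPU; any packing needs at least ⌈84/16⌉ = 6 hosts.
An optimal packing achieves that bound: [12,4] [12,4] [12,4] [11,5] [8,5,2] [5] → 6 hosts.
Excess: 7 − 6 = 1.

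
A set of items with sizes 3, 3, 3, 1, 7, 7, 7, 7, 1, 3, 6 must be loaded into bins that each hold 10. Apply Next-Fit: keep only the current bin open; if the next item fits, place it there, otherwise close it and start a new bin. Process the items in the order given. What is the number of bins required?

6 bins

Put 3 in bin 1; 7 remain.
Put 3 in bin 1; 4 remain.
Put 3 in bin 1; 1 remain.
Put 1 in bin 1; 0 remain.
Put 7 in bin 2; 3 remain.
Put 7 in bin 3; 3 remain.
Put 7 in bin 4; 3 remain.
Put 7 in bin 5; 3 remain.
Put 1 in bin 5; 2 remain.
Put 3 in bin 6; 7 remain.
Put 6 in bin 6; 1 remain.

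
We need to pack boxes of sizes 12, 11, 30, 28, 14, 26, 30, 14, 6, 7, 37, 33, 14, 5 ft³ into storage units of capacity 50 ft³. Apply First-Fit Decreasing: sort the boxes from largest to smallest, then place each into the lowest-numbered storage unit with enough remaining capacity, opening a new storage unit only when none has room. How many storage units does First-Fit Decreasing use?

6

Sorted descending: 37, 33, 30, 30, 28, 26, 14, 14, 14, 12, 11, 7, 6, 5.
storage unit 1: place 37 ft³, 13 ft³ left
storage unit 2: place 33 ft³, 17 ft³ left
storage unit 3: place 30 ft³, 20 ft³ left
storage unit 4: place 30 ft³, 20 ft³ left
storage unit 5: place 28 ft³, 22 ft³ left
storage unit 6: place 26 ft³, 24 ft³ left
storage unit 2: place 14 ft³, 3 ft³ left
storage unit 3: place 14 ft³, 6 ft³ left
storage unit 4: place 14 ft³, 6 ft³ left
storage unit 1: place 12 ft³, 1 ft³ left
storage unit 5: place 11 ft³, 11 ft³ left
storage unit 5: place 7 ft³, 4 ft³ left
storage unit 3: place 6 ft³, 0 ft³ left
storage unit 4: place 5 ft³, 1 ft³ left
Final storage units: [37,12] [33,14] [30,14,6] [30,14,5] [28,11,7] [26].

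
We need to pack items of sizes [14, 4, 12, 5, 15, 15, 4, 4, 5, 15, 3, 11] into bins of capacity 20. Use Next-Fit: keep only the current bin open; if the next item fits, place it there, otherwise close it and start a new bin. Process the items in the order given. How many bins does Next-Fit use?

7

Put 14 in bin 1; 6 remain.
Put 4 in bin 1; 2 remain.
Put 12 in bin 2; 8 remain.
Put 5 in bin 2; 3 remain.
Put 15 in bin 3; 5 remain.
Put 15 in bin 4; 5 remain.
Put 4 in bin 4; 1 remain.
Put 4 in bin 5; 16 remain.
Put 5 in bin 5; 11 remain.
Put 15 in bin 6; 5 remain.
Put 3 in bin 6; 2 remain.
Put 11 in bin 7; 9 remain.
Final bins: [14,4] [12,5] [15] [15,4] [4,5] [15,3] [11].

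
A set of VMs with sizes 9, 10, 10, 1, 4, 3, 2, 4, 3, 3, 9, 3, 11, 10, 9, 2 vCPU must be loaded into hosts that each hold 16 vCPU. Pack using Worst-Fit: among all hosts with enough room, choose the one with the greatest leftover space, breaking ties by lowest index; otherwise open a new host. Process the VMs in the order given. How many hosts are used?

7 hosts

9 vCPU → host 1 (remaining 7 vCPU)
10 vCPU → host 2 (remaining 6 vCPU)
10 vCPU → host 3 (remaining 6 vCPU)
1 vCPU → host 1 (remaining 6 vCPU)
4 vCPU → host 1 (remaining 2 vCPU)
3 vCPU → host 2 (remaining 3 vCPU)
2 vCPU → host 3 (remaining 4 vCPU)
4 vCPU → host 3 (remaining 0 vCPU)
3 vCPU → host 2 (remaining 0 vCPU)
3 vCPU → host 4 (remaining 13 vCPU)
9 vCPU → host 4 (remaining 4 vCPU)
3 vCPU → host 4 (remaining 1 vCPU)
11 vCPU → host 5 (remaining 5 vCPU)
10 vCPU → host 6 (remaining 6 vCPU)
9 vCPU → host 7 (remaining 7 vCPU)
2 vCPU → host 7 (remaining 5 vCPU)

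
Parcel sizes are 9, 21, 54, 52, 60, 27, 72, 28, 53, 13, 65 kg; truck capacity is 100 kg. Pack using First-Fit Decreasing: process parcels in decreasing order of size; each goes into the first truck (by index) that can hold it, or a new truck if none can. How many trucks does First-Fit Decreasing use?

6

Sorted descending: 72, 65, 60, 54, 53, 52, 28, 27, 21, 13, 9.
72 kg → truck 1 (remaining 28 kg)
65 kg → truck 2 (remaining 35 kg)
60 kg → truck 3 (remaining 40 kg)
54 kg → truck 4 (remaining 46 kg)
53 kg → truck 5 (remaining 47 kg)
52 kg → truck 6 (remaining 48 kg)
28 kg → truck 1 (remaining 0 kg)
27 kg → truck 2 (remaining 8 kg)
21 kg → truck 3 (remaining 19 kg)
13 kg → truck 3 (remaining 6 kg)
9 kg → truck 4 (remaining 37 kg)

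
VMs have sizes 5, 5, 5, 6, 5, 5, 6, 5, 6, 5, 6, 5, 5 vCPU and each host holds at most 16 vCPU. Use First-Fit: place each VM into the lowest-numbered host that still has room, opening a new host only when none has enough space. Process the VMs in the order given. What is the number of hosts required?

host 1: place 5 vCPU, 11 vCPU left
host 1: place 5 vCPU, 6 vCPU left
host 1: place 5 vCPU, 1 vCPU left
host 2: place 6 vCPU, 10 vCPU left
host 2: place 5 vCPU, 5 vCPU left
host 2: place 5 vCPU, 0 vCPU left
host 3: place 6 vCPU, 10 vCPU left
host 3: place 5 vCPU, 5 vCPU left
host 4: place 6 vCPU, 10 vCPU left
host 3: place 5 vCPU, 0 vCPU left
host 4: place 6 vCPU, 4 vCPU left
host 5: place 5 vCPU, 11 vCPU left
host 5: place 5 vCPU, 6 vCPU left
Final hosts: [5,5,5] [6,5,5] [6,5,5] [6,6] [5,5].

5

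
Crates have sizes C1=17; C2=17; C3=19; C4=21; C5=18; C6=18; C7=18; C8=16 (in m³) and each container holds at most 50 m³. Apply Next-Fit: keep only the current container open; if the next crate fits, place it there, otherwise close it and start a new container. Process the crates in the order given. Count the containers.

container 1: place C1 (17 m³), 33 m³ left
container 1: place C2 (17 m³), 16 m³ left
container 2: place C3 (19 m³), 31 m³ left
container 2: place C4 (21 m³), 10 m³ left
container 3: place C5 (18 m³), 32 m³ left
container 3: place C6 (18 m³), 14 m³ left
container 4: place C7 (18 m³), 32 m³ left
container 4: place C8 (16 m³), 16 m³ left
Final containers: [17,17] [19,21] [18,18] [18,16].

4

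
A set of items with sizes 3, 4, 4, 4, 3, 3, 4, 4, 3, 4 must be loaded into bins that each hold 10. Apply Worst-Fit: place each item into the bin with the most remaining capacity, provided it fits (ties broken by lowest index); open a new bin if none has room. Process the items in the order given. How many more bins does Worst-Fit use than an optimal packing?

1

Worst-Fit: [3,4,3] [4,4] [3,4] [4,3] [4] → 5 bins.
Total size 36; any packing needs at least ⌈36/10⌉ = 4 bins.
An optimal packing achieves that bound: [4,4] [4,4] [4,3,3] [4,3,3] → 4 bins.
Excess: 5 − 4 = 1.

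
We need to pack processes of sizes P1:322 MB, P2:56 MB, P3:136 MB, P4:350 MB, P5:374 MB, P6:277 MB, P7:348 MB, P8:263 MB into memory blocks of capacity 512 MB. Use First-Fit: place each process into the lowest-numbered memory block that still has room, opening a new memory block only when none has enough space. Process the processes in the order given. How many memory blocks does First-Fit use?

Put P1 (322 MB) in memory block 1; 190 MB remain.
Put P2 (56 MB) in memory block 1; 134 MB remain.
Put P3 (136 MB) in memory block 2; 376 MB remain.
Put P4 (350 MB) in memory block 2; 26 MB remain.
Put P5 (374 MB) in memory block 3; 138 MB remain.
Put P6 (277 MB) in memory block 4; 235 MB remain.
Put P7 (348 MB) in memory block 5; 164 MB remain.
Put P8 (263 MB) in memory block 6; 249 MB remain.

6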